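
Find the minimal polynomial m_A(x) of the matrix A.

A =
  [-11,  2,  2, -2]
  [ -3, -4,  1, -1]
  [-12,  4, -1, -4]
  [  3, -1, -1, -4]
x^2 + 10*x + 25

The characteristic polynomial is χ_A(x) = (x + 5)^4, so the eigenvalues are known. The minimal polynomial is
  m_A(x) = Π_λ (x − λ)^{k_λ}
where k_λ is the size of the *largest* Jordan block for λ (equivalently, the smallest k with (A − λI)^k v = 0 for every generalised eigenvector v of λ).

  λ = -5: largest Jordan block has size 2, contributing (x + 5)^2

So m_A(x) = (x + 5)^2 = x^2 + 10*x + 25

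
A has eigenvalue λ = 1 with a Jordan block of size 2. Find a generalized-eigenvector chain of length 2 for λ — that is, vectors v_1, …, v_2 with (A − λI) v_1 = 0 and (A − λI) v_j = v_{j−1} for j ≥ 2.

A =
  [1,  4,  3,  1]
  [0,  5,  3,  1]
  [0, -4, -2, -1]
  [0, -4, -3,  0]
A Jordan chain for λ = 1 of length 2:
v_1 = (4, 4, -4, -4)ᵀ
v_2 = (0, 1, 0, 0)ᵀ

Let N = A − (1)·I. We want v_2 with N^2 v_2 = 0 but N^1 v_2 ≠ 0; then v_{j-1} := N · v_j for j = 2, …, 2.

Pick v_2 = (0, 1, 0, 0)ᵀ.
Then v_1 = N · v_2 = (4, 4, -4, -4)ᵀ.

Sanity check: (A − (1)·I) v_1 = (0, 0, 0, 0)ᵀ = 0. ✓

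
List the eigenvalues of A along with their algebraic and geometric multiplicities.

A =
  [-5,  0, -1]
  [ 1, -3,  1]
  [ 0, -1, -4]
λ = -4: alg = 3, geom = 1

Step 1 — factor the characteristic polynomial to read off the algebraic multiplicities:
  χ_A(x) = (x + 4)^3

Step 2 — compute geometric multiplicities via the rank-nullity identity g(λ) = n − rank(A − λI):
  rank(A − (-4)·I) = 2, so dim ker(A − (-4)·I) = n − 2 = 1

Summary:
  λ = -4: algebraic multiplicity = 3, geometric multiplicity = 1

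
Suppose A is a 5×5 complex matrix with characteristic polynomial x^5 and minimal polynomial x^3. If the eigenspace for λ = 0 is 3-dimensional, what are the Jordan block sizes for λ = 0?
Block sizes for λ = 0: [3, 1, 1]

Step 1 — from the characteristic polynomial, algebraic multiplicity of λ = 0 is 5. From dim ker(A − (0)·I) = 3, there are exactly 3 Jordan blocks for λ = 0.
Step 2 — from the minimal polynomial, the factor (x − 0)^3 tells us the largest block for λ = 0 has size 3.
Step 3 — with total size 5, 3 blocks, and largest block 3, the block sizes (in nonincreasing order) are [3, 1, 1].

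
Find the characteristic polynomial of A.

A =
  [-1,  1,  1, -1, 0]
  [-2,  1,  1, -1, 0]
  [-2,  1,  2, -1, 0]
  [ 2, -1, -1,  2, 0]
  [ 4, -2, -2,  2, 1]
x^5 - 5*x^4 + 10*x^3 - 10*x^2 + 5*x - 1

Expanding det(x·I − A) (e.g. by cofactor expansion or by noting that A is similar to its Jordan form J, which has the same characteristic polynomial as A) gives
  χ_A(x) = x^5 - 5*x^4 + 10*x^3 - 10*x^2 + 5*x - 1
which factors as (x - 1)^5. The eigenvalues (with algebraic multiplicities) are λ = 1 with multiplicity 5.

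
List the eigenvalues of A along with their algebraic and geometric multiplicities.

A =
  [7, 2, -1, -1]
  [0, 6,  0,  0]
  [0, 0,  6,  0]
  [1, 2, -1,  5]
λ = 6: alg = 4, geom = 3

Step 1 — factor the characteristic polynomial to read off the algebraic multiplicities:
  χ_A(x) = (x - 6)^4

Step 2 — compute geometric multiplicities via the rank-nullity identity g(λ) = n − rank(A − λI):
  rank(A − (6)·I) = 1, so dim ker(A − (6)·I) = n − 1 = 3

Summary:
  λ = 6: algebraic multiplicity = 4, geometric multiplicity = 3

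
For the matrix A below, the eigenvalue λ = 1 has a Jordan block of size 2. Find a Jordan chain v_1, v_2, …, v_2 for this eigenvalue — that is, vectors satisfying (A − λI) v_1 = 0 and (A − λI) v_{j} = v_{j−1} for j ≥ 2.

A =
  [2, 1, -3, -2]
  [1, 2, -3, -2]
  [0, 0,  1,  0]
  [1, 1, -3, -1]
A Jordan chain for λ = 1 of length 2:
v_1 = (1, 1, 0, 1)ᵀ
v_2 = (1, 0, 0, 0)ᵀ

Let N = A − (1)·I. We want v_2 with N^2 v_2 = 0 but N^1 v_2 ≠ 0; then v_{j-1} := N · v_j for j = 2, …, 2.

Pick v_2 = (1, 0, 0, 0)ᵀ.
Then v_1 = N · v_2 = (1, 1, 0, 1)ᵀ.

Sanity check: (A − (1)·I) v_1 = (0, 0, 0, 0)ᵀ = 0. ✓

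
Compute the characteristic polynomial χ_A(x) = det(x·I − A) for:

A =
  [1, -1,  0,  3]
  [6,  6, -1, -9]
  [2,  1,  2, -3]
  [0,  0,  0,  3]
x^4 - 12*x^3 + 54*x^2 - 108*x + 81

Expanding det(x·I − A) (e.g. by cofactor expansion or by noting that A is similar to its Jordan form J, which has the same characteristic polynomial as A) gives
  χ_A(x) = x^4 - 12*x^3 + 54*x^2 - 108*x + 81
which factors as (x - 3)^4. The eigenvalues (with algebraic multiplicities) are λ = 3 with multiplicity 4.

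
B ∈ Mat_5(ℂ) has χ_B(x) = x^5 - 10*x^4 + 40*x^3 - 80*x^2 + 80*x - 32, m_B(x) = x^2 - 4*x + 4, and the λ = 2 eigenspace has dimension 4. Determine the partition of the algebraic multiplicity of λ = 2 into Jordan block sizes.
Block sizes for λ = 2: [2, 1, 1, 1]

Step 1 — from the characteristic polynomial, algebraic multiplicity of λ = 2 is 5. From dim ker(B − (2)·I) = 4, there are exactly 4 Jordan blocks for λ = 2.
Step 2 — from the minimal polynomial, the factor (x − 2)^2 tells us the largest block for λ = 2 has size 2.
Step 3 — with total size 5, 4 blocks, and largest block 2, the block sizes (in nonincreasing order) are [2, 1, 1, 1].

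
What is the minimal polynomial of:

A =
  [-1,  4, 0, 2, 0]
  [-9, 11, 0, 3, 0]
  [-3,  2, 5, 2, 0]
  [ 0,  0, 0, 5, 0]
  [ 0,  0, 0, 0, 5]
x^2 - 10*x + 25

The characteristic polynomial is χ_A(x) = (x - 5)^5, so the eigenvalues are known. The minimal polynomial is
  m_A(x) = Π_λ (x − λ)^{k_λ}
where k_λ is the size of the *largest* Jordan block for λ (equivalently, the smallest k with (A − λI)^k v = 0 for every generalised eigenvector v of λ).

  λ = 5: largest Jordan block has size 2, contributing (x − 5)^2

So m_A(x) = (x - 5)^2 = x^2 - 10*x + 25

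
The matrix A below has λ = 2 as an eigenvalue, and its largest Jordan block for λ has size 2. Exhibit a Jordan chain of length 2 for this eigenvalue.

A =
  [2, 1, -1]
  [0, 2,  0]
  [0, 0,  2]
A Jordan chain for λ = 2 of length 2:
v_1 = (1, 0, 0)ᵀ
v_2 = (0, 1, 0)ᵀ

Let N = A − (2)·I. We want v_2 with N^2 v_2 = 0 but N^1 v_2 ≠ 0; then v_{j-1} := N · v_j for j = 2, …, 2.

Pick v_2 = (0, 1, 0)ᵀ.
Then v_1 = N · v_2 = (1, 0, 0)ᵀ.

Sanity check: (A − (2)·I) v_1 = (0, 0, 0)ᵀ = 0. ✓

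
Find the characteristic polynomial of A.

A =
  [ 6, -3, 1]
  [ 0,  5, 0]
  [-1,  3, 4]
x^3 - 15*x^2 + 75*x - 125

Expanding det(x·I − A) (e.g. by cofactor expansion or by noting that A is similar to its Jordan form J, which has the same characteristic polynomial as A) gives
  χ_A(x) = x^3 - 15*x^2 + 75*x - 125
which factors as (x - 5)^3. The eigenvalues (with algebraic multiplicities) are λ = 5 with multiplicity 3.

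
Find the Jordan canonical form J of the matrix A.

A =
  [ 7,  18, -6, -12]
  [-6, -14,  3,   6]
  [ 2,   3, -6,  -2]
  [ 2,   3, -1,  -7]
J_2(-5) ⊕ J_1(-5) ⊕ J_1(-5)

The characteristic polynomial is
  det(x·I − A) = x^4 + 20*x^3 + 150*x^2 + 500*x + 625 = (x + 5)^4

Eigenvalues and multiplicities (the geometric multiplicity of λ is n − rank(A − λI), which equals the number of Jordan blocks for λ):
  λ = -5: algebraic multiplicity = 4, geometric multiplicity = 3

Determining the block sizes for each eigenvalue:
  λ = -5: 3 blocks summing to 4 forces exactly one block of size 2 and the rest size 1 → block sizes [2, 1, 1]

Assembling the blocks gives a Jordan form
J =
  [-5,  1,  0,  0]
  [ 0, -5,  0,  0]
  [ 0,  0, -5,  0]
  [ 0,  0,  0, -5]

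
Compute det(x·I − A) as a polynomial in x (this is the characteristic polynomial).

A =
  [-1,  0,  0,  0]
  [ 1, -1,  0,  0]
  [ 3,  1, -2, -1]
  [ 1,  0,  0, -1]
x^4 + 5*x^3 + 9*x^2 + 7*x + 2

Expanding det(x·I − A) (e.g. by cofactor expansion or by noting that A is similar to its Jordan form J, which has the same characteristic polynomial as A) gives
  χ_A(x) = x^4 + 5*x^3 + 9*x^2 + 7*x + 2
which factors as (x + 1)^3*(x + 2). The eigenvalues (with algebraic multiplicities) are λ = -2 with multiplicity 1, λ = -1 with multiplicity 3.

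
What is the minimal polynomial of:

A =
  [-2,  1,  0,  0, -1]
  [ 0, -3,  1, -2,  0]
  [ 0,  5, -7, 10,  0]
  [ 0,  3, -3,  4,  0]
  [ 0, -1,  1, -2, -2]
x^2 + 4*x + 4

The characteristic polynomial is χ_A(x) = (x + 2)^5, so the eigenvalues are known. The minimal polynomial is
  m_A(x) = Π_λ (x − λ)^{k_λ}
where k_λ is the size of the *largest* Jordan block for λ (equivalently, the smallest k with (A − λI)^k v = 0 for every generalised eigenvector v of λ).

  λ = -2: largest Jordan block has size 2, contributing (x + 2)^2

So m_A(x) = (x + 2)^2 = x^2 + 4*x + 4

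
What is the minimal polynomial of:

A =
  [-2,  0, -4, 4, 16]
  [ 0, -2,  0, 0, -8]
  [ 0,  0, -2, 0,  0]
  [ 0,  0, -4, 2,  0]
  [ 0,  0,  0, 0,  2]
x^2 - 4

The characteristic polynomial is χ_A(x) = (x - 2)^2*(x + 2)^3, so the eigenvalues are known. The minimal polynomial is
  m_A(x) = Π_λ (x − λ)^{k_λ}
where k_λ is the size of the *largest* Jordan block for λ (equivalently, the smallest k with (A − λI)^k v = 0 for every generalised eigenvector v of λ).

  λ = -2: largest Jordan block has size 1, contributing (x + 2)
  λ = 2: largest Jordan block has size 1, contributing (x − 2)

So m_A(x) = (x - 2)*(x + 2) = x^2 - 4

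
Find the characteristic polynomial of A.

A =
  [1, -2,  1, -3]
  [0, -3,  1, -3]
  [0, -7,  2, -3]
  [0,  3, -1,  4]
x^4 - 4*x^3 + 6*x^2 - 4*x + 1

Expanding det(x·I − A) (e.g. by cofactor expansion or by noting that A is similar to its Jordan form J, which has the same characteristic polynomial as A) gives
  χ_A(x) = x^4 - 4*x^3 + 6*x^2 - 4*x + 1
which factors as (x - 1)^4. The eigenvalues (with algebraic multiplicities) are λ = 1 with multiplicity 4.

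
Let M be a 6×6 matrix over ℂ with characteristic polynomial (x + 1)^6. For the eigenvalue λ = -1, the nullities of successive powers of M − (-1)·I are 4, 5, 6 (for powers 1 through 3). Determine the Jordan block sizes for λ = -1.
Block sizes for λ = -1: [3, 1, 1, 1]

From the dimensions of kernels of powers, the number of Jordan blocks of size at least j is d_j − d_{j−1} where d_j = dim ker(N^j) (with d_0 = 0). Computing the differences gives [4, 1, 1].
The number of blocks of size exactly k is (#blocks of size ≥ k) − (#blocks of size ≥ k + 1), so the partition is: 3 block(s) of size 1, 1 block(s) of size 3.
In nonincreasing order the block sizes are [3, 1, 1, 1].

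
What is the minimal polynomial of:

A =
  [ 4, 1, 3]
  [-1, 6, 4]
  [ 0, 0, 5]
x^3 - 15*x^2 + 75*x - 125

The characteristic polynomial is χ_A(x) = (x - 5)^3, so the eigenvalues are known. The minimal polynomial is
  m_A(x) = Π_λ (x − λ)^{k_λ}
where k_λ is the size of the *largest* Jordan block for λ (equivalently, the smallest k with (A − λI)^k v = 0 for every generalised eigenvector v of λ).

  λ = 5: largest Jordan block has size 3, contributing (x − 5)^3

So m_A(x) = (x - 5)^3 = x^3 - 15*x^2 + 75*x - 125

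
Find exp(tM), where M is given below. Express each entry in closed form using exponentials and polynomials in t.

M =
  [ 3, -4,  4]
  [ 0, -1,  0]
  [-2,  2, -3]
e^{tM} =
  [2*exp(t) - exp(-t), -2*exp(t) + 2*exp(-t), 2*exp(t) - 2*exp(-t)]
  [0, exp(-t), 0]
  [-exp(t) + exp(-t), exp(t) - exp(-t), -exp(t) + 2*exp(-t)]

Strategy: write M = P · J · P⁻¹ where J is a Jordan canonical form, so e^{tM} = P · e^{tJ} · P⁻¹, and e^{tJ} can be computed block-by-block.

M has Jordan form
J =
  [-1,  0, 0]
  [ 0, -1, 0]
  [ 0,  0, 1]
(up to reordering of blocks).

Per-block formulas:
  For a 1×1 block at λ = -1: exp(t · [-1]) = [e^(-1t)].
  For a 1×1 block at λ = 1: exp(t · [1]) = [e^(1t)].

After assembling e^{tJ} and conjugating by P, we get:

e^{tM} =
  [2*exp(t) - exp(-t), -2*exp(t) + 2*exp(-t), 2*exp(t) - 2*exp(-t)]
  [0, exp(-t), 0]
  [-exp(t) + exp(-t), exp(t) - exp(-t), -exp(t) + 2*exp(-t)]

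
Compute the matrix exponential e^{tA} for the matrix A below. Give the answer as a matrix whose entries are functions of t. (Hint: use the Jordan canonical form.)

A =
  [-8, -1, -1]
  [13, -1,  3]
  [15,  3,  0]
e^{tA} =
  [-3*t^2*exp(-3*t)/2 - 5*t*exp(-3*t) + exp(-3*t), -t*exp(-3*t), -t^2*exp(-3*t)/2 - t*exp(-3*t)]
  [3*t^2*exp(-3*t) + 13*t*exp(-3*t), 2*t*exp(-3*t) + exp(-3*t), t^2*exp(-3*t) + 3*t*exp(-3*t)]
  [9*t^2*exp(-3*t)/2 + 15*t*exp(-3*t), 3*t*exp(-3*t), 3*t^2*exp(-3*t)/2 + 3*t*exp(-3*t) + exp(-3*t)]

Strategy: write A = P · J · P⁻¹ where J is a Jordan canonical form, so e^{tA} = P · e^{tJ} · P⁻¹, and e^{tJ} can be computed block-by-block.

A has Jordan form
J =
  [-3,  1,  0]
  [ 0, -3,  1]
  [ 0,  0, -3]
(up to reordering of blocks).

Per-block formulas:
  For a 3×3 Jordan block J_3(-3): exp(t · J_3(-3)) = e^(-3t)·(I + t·N + (t^2/2)·N^2), where N is the 3×3 nilpotent shift.

After assembling e^{tJ} and conjugating by P, we get:

e^{tA} =
  [-3*t^2*exp(-3*t)/2 - 5*t*exp(-3*t) + exp(-3*t), -t*exp(-3*t), -t^2*exp(-3*t)/2 - t*exp(-3*t)]
  [3*t^2*exp(-3*t) + 13*t*exp(-3*t), 2*t*exp(-3*t) + exp(-3*t), t^2*exp(-3*t) + 3*t*exp(-3*t)]
  [9*t^2*exp(-3*t)/2 + 15*t*exp(-3*t), 3*t*exp(-3*t), 3*t^2*exp(-3*t)/2 + 3*t*exp(-3*t) + exp(-3*t)]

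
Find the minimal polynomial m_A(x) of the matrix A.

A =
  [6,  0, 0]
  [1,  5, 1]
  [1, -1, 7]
x^2 - 12*x + 36

The characteristic polynomial is χ_A(x) = (x - 6)^3, so the eigenvalues are known. The minimal polynomial is
  m_A(x) = Π_λ (x − λ)^{k_λ}
where k_λ is the size of the *largest* Jordan block for λ (equivalently, the smallest k with (A − λI)^k v = 0 for every generalised eigenvector v of λ).

  λ = 6: largest Jordan block has size 2, contributing (x − 6)^2

So m_A(x) = (x - 6)^2 = x^2 - 12*x + 36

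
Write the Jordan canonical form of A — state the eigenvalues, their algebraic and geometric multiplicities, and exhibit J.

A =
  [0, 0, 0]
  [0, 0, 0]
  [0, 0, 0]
J_1(0) ⊕ J_1(0) ⊕ J_1(0)

The characteristic polynomial is
  det(x·I − A) = x^3

Eigenvalues and multiplicities (the geometric multiplicity of λ is n − rank(A − λI), which equals the number of Jordan blocks for λ):
  λ = 0: algebraic multiplicity = 3, geometric multiplicity = 3

Determining the block sizes for each eigenvalue:
  λ = 0: gm = am = 3, so every block has size 1 → block sizes [1, 1, 1]

Assembling the blocks gives a Jordan form
J =
  [0, 0, 0]
  [0, 0, 0]
  [0, 0, 0]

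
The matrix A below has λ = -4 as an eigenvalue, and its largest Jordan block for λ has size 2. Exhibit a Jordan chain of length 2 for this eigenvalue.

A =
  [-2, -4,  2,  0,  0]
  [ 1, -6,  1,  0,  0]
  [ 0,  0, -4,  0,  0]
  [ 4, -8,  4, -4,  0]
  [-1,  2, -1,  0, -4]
A Jordan chain for λ = -4 of length 2:
v_1 = (2, 1, 0, 4, -1)ᵀ
v_2 = (1, 0, 0, 0, 0)ᵀ

Let N = A − (-4)·I. We want v_2 with N^2 v_2 = 0 but N^1 v_2 ≠ 0; then v_{j-1} := N · v_j for j = 2, …, 2.

Pick v_2 = (1, 0, 0, 0, 0)ᵀ.
Then v_1 = N · v_2 = (2, 1, 0, 4, -1)ᵀ.

Sanity check: (A − (-4)·I) v_1 = (0, 0, 0, 0, 0)ᵀ = 0. ✓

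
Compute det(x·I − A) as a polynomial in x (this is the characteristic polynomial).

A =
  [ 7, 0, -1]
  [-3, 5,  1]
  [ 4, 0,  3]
x^3 - 15*x^2 + 75*x - 125

Expanding det(x·I − A) (e.g. by cofactor expansion or by noting that A is similar to its Jordan form J, which has the same characteristic polynomial as A) gives
  χ_A(x) = x^3 - 15*x^2 + 75*x - 125
which factors as (x - 5)^3. The eigenvalues (with algebraic multiplicities) are λ = 5 with multiplicity 3.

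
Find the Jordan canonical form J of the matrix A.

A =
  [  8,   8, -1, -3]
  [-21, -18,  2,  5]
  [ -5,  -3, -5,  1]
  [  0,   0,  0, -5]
J_3(-5) ⊕ J_1(-5)

The characteristic polynomial is
  det(x·I − A) = x^4 + 20*x^3 + 150*x^2 + 500*x + 625 = (x + 5)^4

Eigenvalues and multiplicities (the geometric multiplicity of λ is n − rank(A − λI), which equals the number of Jordan blocks for λ):
  λ = -5: algebraic multiplicity = 4, geometric multiplicity = 2

Determining the block sizes for each eigenvalue:
  λ = -5: with am = 4 and gm = 2, the partition is not yet determined (e.g. several partitions of 4 into 2 parts exist). Let N = A − (-5)·I. Computing rank(N^1) = 2, rank(N^2) = 1, rank(N^3) = 0; the number of blocks of size ≥ j is rank(N^{j−1}) − rank(N^j), giving [2, 1, 1]. So we have 1 block(s) of size 3, 1 block(s) of size 1 → block sizes [3, 1]

Assembling the blocks gives a Jordan form
J =
  [-5,  1,  0,  0]
  [ 0, -5,  1,  0]
  [ 0,  0, -5,  0]
  [ 0,  0,  0, -5]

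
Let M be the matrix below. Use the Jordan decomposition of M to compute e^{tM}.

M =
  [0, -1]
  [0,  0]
e^{tM} =
  [1, -t]
  [0, 1]

Strategy: write M = P · J · P⁻¹ where J is a Jordan canonical form, so e^{tM} = P · e^{tJ} · P⁻¹, and e^{tJ} can be computed block-by-block.

M has Jordan form
J =
  [0, 1]
  [0, 0]
(up to reordering of blocks).

Per-block formulas:
  For a 2×2 Jordan block J_2(0): exp(t · J_2(0)) = e^(0t)·(I + t·N), where N is the 2×2 nilpotent shift.

After assembling e^{tJ} and conjugating by P, we get:

e^{tM} =
  [1, -t]
  [0, 1]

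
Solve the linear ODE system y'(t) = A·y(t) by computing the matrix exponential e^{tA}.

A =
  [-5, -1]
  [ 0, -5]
e^{tA} =
  [exp(-5*t), -t*exp(-5*t)]
  [0, exp(-5*t)]

Strategy: write A = P · J · P⁻¹ where J is a Jordan canonical form, so e^{tA} = P · e^{tJ} · P⁻¹, and e^{tJ} can be computed block-by-block.

A has Jordan form
J =
  [-5,  1]
  [ 0, -5]
(up to reordering of blocks).

Per-block formulas:
  For a 2×2 Jordan block J_2(-5): exp(t · J_2(-5)) = e^(-5t)·(I + t·N), where N is the 2×2 nilpotent shift.

After assembling e^{tJ} and conjugating by P, we get:

e^{tA} =
  [exp(-5*t), -t*exp(-5*t)]
  [0, exp(-5*t)]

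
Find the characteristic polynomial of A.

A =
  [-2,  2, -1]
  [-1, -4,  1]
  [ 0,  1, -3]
x^3 + 9*x^2 + 27*x + 27

Expanding det(x·I − A) (e.g. by cofactor expansion or by noting that A is similar to its Jordan form J, which has the same characteristic polynomial as A) gives
  χ_A(x) = x^3 + 9*x^2 + 27*x + 27
which factors as (x + 3)^3. The eigenvalues (with algebraic multiplicities) are λ = -3 with multiplicity 3.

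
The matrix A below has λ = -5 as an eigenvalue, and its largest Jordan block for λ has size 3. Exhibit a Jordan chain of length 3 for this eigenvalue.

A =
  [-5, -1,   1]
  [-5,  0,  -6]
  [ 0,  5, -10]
A Jordan chain for λ = -5 of length 3:
v_1 = (5, -25, -25)ᵀ
v_2 = (0, -5, 0)ᵀ
v_3 = (1, 0, 0)ᵀ

Let N = A − (-5)·I. We want v_3 with N^3 v_3 = 0 but N^2 v_3 ≠ 0; then v_{j-1} := N · v_j for j = 3, …, 2.

Pick v_3 = (1, 0, 0)ᵀ.
Then v_2 = N · v_3 = (0, -5, 0)ᵀ.
Then v_1 = N · v_2 = (5, -25, -25)ᵀ.

Sanity check: (A − (-5)·I) v_1 = (0, 0, 0)ᵀ = 0. ✓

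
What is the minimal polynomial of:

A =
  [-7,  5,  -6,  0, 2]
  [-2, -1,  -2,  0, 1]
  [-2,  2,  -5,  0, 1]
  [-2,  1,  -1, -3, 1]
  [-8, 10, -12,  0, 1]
x^3 + 9*x^2 + 27*x + 27

The characteristic polynomial is χ_A(x) = (x + 3)^5, so the eigenvalues are known. The minimal polynomial is
  m_A(x) = Π_λ (x − λ)^{k_λ}
where k_λ is the size of the *largest* Jordan block for λ (equivalently, the smallest k with (A − λI)^k v = 0 for every generalised eigenvector v of λ).

  λ = -3: largest Jordan block has size 3, contributing (x + 3)^3

So m_A(x) = (x + 3)^3 = x^3 + 9*x^2 + 27*x + 27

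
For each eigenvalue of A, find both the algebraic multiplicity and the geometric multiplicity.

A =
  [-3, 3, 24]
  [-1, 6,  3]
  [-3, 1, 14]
λ = 5: alg = 1, geom = 1; λ = 6: alg = 2, geom = 1

Step 1 — factor the characteristic polynomial to read off the algebraic multiplicities:
  χ_A(x) = (x - 6)^2*(x - 5)

Step 2 — compute geometric multiplicities via the rank-nullity identity g(λ) = n − rank(A − λI):
  rank(A − (5)·I) = 2, so dim ker(A − (5)·I) = n − 2 = 1
  rank(A − (6)·I) = 2, so dim ker(A − (6)·I) = n − 2 = 1

Summary:
  λ = 5: algebraic multiplicity = 1, geometric multiplicity = 1
  λ = 6: algebraic multiplicity = 2, geometric multiplicity = 1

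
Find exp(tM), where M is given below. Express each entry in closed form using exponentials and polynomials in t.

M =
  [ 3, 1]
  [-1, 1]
e^{tM} =
  [t*exp(2*t) + exp(2*t), t*exp(2*t)]
  [-t*exp(2*t), -t*exp(2*t) + exp(2*t)]

Strategy: write M = P · J · P⁻¹ where J is a Jordan canonical form, so e^{tM} = P · e^{tJ} · P⁻¹, and e^{tJ} can be computed block-by-block.

M has Jordan form
J =
  [2, 1]
  [0, 2]
(up to reordering of blocks).

Per-block formulas:
  For a 2×2 Jordan block J_2(2): exp(t · J_2(2)) = e^(2t)·(I + t·N), where N is the 2×2 nilpotent shift.

After assembling e^{tJ} and conjugating by P, we get:

e^{tM} =
  [t*exp(2*t) + exp(2*t), t*exp(2*t)]
  [-t*exp(2*t), -t*exp(2*t) + exp(2*t)]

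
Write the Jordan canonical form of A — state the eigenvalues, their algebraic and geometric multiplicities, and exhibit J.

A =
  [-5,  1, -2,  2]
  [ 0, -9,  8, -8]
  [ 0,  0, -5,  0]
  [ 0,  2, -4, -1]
J_2(-5) ⊕ J_1(-5) ⊕ J_1(-5)

The characteristic polynomial is
  det(x·I − A) = x^4 + 20*x^3 + 150*x^2 + 500*x + 625 = (x + 5)^4

Eigenvalues and multiplicities (the geometric multiplicity of λ is n − rank(A − λI), which equals the number of Jordan blocks for λ):
  λ = -5: algebraic multiplicity = 4, geometric multiplicity = 3

Determining the block sizes for each eigenvalue:
  λ = -5: 3 blocks summing to 4 forces exactly one block of size 2 and the rest size 1 → block sizes [2, 1, 1]

Assembling the blocks gives a Jordan form
J =
  [-5,  1,  0,  0]
  [ 0, -5,  0,  0]
  [ 0,  0, -5,  0]
  [ 0,  0,  0, -5]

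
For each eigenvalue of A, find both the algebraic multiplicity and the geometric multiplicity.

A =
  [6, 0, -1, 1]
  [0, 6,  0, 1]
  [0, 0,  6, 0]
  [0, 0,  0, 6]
λ = 6: alg = 4, geom = 2

Step 1 — factor the characteristic polynomial to read off the algebraic multiplicities:
  χ_A(x) = (x - 6)^4

Step 2 — compute geometric multiplicities via the rank-nullity identity g(λ) = n − rank(A − λI):
  rank(A − (6)·I) = 2, so dim ker(A − (6)·I) = n − 2 = 2

Summary:
  λ = 6: algebraic multiplicity = 4, geometric multiplicity = 2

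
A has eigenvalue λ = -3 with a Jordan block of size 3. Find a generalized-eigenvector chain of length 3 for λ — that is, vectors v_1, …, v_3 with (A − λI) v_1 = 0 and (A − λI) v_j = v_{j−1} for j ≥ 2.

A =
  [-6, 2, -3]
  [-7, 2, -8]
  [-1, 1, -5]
A Jordan chain for λ = -3 of length 3:
v_1 = (-2, -6, -2)ᵀ
v_2 = (-3, -7, -1)ᵀ
v_3 = (1, 0, 0)ᵀ

Let N = A − (-3)·I. We want v_3 with N^3 v_3 = 0 but N^2 v_3 ≠ 0; then v_{j-1} := N · v_j for j = 3, …, 2.

Pick v_3 = (1, 0, 0)ᵀ.
Then v_2 = N · v_3 = (-3, -7, -1)ᵀ.
Then v_1 = N · v_2 = (-2, -6, -2)ᵀ.

Sanity check: (A − (-3)·I) v_1 = (0, 0, 0)ᵀ = 0. ✓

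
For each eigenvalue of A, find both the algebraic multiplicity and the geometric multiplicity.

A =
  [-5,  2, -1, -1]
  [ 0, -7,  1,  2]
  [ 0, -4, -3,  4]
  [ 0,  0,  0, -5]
λ = -5: alg = 4, geom = 2

Step 1 — factor the characteristic polynomial to read off the algebraic multiplicities:
  χ_A(x) = (x + 5)^4

Step 2 — compute geometric multiplicities via the rank-nullity identity g(λ) = n − rank(A − λI):
  rank(A − (-5)·I) = 2, so dim ker(A − (-5)·I) = n − 2 = 2

Summary:
  λ = -5: algebraic multiplicity = 4, geometric multiplicity = 2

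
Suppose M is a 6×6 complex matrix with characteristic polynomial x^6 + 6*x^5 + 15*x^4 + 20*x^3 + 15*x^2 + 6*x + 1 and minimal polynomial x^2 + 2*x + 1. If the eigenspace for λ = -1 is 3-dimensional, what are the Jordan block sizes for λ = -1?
Block sizes for λ = -1: [2, 2, 2]

Step 1 — from the characteristic polynomial, algebraic multiplicity of λ = -1 is 6. From dim ker(M − (-1)·I) = 3, there are exactly 3 Jordan blocks for λ = -1.
Step 2 — from the minimal polynomial, the factor (x + 1)^2 tells us the largest block for λ = -1 has size 2.
Step 3 — with total size 6, 3 blocks, and largest block 2, the block sizes (in nonincreasing order) are [2, 2, 2].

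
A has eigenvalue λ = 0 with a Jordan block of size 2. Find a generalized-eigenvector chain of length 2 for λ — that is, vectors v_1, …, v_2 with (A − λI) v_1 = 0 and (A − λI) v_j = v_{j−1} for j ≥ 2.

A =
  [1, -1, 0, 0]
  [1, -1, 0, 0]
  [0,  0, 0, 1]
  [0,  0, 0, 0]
A Jordan chain for λ = 0 of length 2:
v_1 = (1, 1, 0, 0)ᵀ
v_2 = (1, 0, 0, 0)ᵀ

Let N = A − (0)·I. We want v_2 with N^2 v_2 = 0 but N^1 v_2 ≠ 0; then v_{j-1} := N · v_j for j = 2, …, 2.

Pick v_2 = (1, 0, 0, 0)ᵀ.
Then v_1 = N · v_2 = (1, 1, 0, 0)ᵀ.

Sanity check: (A − (0)·I) v_1 = (0, 0, 0, 0)ᵀ = 0. ✓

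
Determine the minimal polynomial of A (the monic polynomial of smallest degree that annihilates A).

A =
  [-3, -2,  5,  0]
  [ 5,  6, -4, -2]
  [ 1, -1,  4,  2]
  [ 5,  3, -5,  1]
x^4 - 8*x^3 + 18*x^2 - 27

The characteristic polynomial is χ_A(x) = (x - 3)^3*(x + 1), so the eigenvalues are known. The minimal polynomial is
  m_A(x) = Π_λ (x − λ)^{k_λ}
where k_λ is the size of the *largest* Jordan block for λ (equivalently, the smallest k with (A − λI)^k v = 0 for every generalised eigenvector v of λ).

  λ = -1: largest Jordan block has size 1, contributing (x + 1)
  λ = 3: largest Jordan block has size 3, contributing (x − 3)^3

So m_A(x) = (x - 3)^3*(x + 1) = x^4 - 8*x^3 + 18*x^2 - 27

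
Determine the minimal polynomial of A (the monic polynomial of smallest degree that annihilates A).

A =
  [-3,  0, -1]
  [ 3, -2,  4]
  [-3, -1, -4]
x^3 + 9*x^2 + 27*x + 27

The characteristic polynomial is χ_A(x) = (x + 3)^3, so the eigenvalues are known. The minimal polynomial is
  m_A(x) = Π_λ (x − λ)^{k_λ}
where k_λ is the size of the *largest* Jordan block for λ (equivalently, the smallest k with (A − λI)^k v = 0 for every generalised eigenvector v of λ).

  λ = -3: largest Jordan block has size 3, contributing (x + 3)^3

So m_A(x) = (x + 3)^3 = x^3 + 9*x^2 + 27*x + 27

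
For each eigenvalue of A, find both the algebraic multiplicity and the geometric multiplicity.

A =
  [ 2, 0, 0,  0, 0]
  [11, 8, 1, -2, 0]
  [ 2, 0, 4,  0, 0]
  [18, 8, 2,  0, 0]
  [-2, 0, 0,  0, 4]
λ = 2: alg = 1, geom = 1; λ = 4: alg = 4, geom = 3

Step 1 — factor the characteristic polynomial to read off the algebraic multiplicities:
  χ_A(x) = (x - 4)^4*(x - 2)

Step 2 — compute geometric multiplicities via the rank-nullity identity g(λ) = n − rank(A − λI):
  rank(A − (2)·I) = 4, so dim ker(A − (2)·I) = n − 4 = 1
  rank(A − (4)·I) = 2, so dim ker(A − (4)·I) = n − 2 = 3

Summary:
  λ = 2: algebraic multiplicity = 1, geometric multiplicity = 1
  λ = 4: algebraic multiplicity = 4, geometric multiplicity = 3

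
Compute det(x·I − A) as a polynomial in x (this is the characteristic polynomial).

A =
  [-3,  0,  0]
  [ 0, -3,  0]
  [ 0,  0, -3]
x^3 + 9*x^2 + 27*x + 27

Expanding det(x·I − A) (e.g. by cofactor expansion or by noting that A is similar to its Jordan form J, which has the same characteristic polynomial as A) gives
  χ_A(x) = x^3 + 9*x^2 + 27*x + 27
which factors as (x + 3)^3. The eigenvalues (with algebraic multiplicities) are λ = -3 with multiplicity 3.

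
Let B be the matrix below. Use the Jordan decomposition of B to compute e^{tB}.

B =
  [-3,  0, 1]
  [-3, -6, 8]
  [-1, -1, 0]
e^{tB} =
  [-t^2*exp(-3*t)/2 + exp(-3*t), -t^2*exp(-3*t)/2, 3*t^2*exp(-3*t)/2 + t*exp(-3*t)]
  [t^2*exp(-3*t)/2 - 3*t*exp(-3*t), t^2*exp(-3*t)/2 - 3*t*exp(-3*t) + exp(-3*t), -3*t^2*exp(-3*t)/2 + 8*t*exp(-3*t)]
  [-t*exp(-3*t), -t*exp(-3*t), 3*t*exp(-3*t) + exp(-3*t)]

Strategy: write B = P · J · P⁻¹ where J is a Jordan canonical form, so e^{tB} = P · e^{tJ} · P⁻¹, and e^{tJ} can be computed block-by-block.

B has Jordan form
J =
  [-3,  1,  0]
  [ 0, -3,  1]
  [ 0,  0, -3]
(up to reordering of blocks).

Per-block formulas:
  For a 3×3 Jordan block J_3(-3): exp(t · J_3(-3)) = e^(-3t)·(I + t·N + (t^2/2)·N^2), where N is the 3×3 nilpotent shift.

After assembling e^{tJ} and conjugating by P, we get:

e^{tB} =
  [-t^2*exp(-3*t)/2 + exp(-3*t), -t^2*exp(-3*t)/2, 3*t^2*exp(-3*t)/2 + t*exp(-3*t)]
  [t^2*exp(-3*t)/2 - 3*t*exp(-3*t), t^2*exp(-3*t)/2 - 3*t*exp(-3*t) + exp(-3*t), -3*t^2*exp(-3*t)/2 + 8*t*exp(-3*t)]
  [-t*exp(-3*t), -t*exp(-3*t), 3*t*exp(-3*t) + exp(-3*t)]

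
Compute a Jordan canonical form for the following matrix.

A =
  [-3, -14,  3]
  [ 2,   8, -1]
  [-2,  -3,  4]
J_3(3)

The characteristic polynomial is
  det(x·I − A) = x^3 - 9*x^2 + 27*x - 27 = (x - 3)^3

Eigenvalues and multiplicities (the geometric multiplicity of λ is n − rank(A − λI), which equals the number of Jordan blocks for λ):
  λ = 3: algebraic multiplicity = 3, geometric multiplicity = 1

Determining the block sizes for each eigenvalue:
  λ = 3: one block (gm = 1), so the single block has size am = 3 → block sizes [3]

Assembling the blocks gives a Jordan form
J =
  [3, 1, 0]
  [0, 3, 1]
  [0, 0, 3]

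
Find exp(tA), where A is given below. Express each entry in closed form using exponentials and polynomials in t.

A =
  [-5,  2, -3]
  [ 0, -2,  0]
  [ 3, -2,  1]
e^{tA} =
  [-3*t*exp(-2*t) + exp(-2*t), 2*t*exp(-2*t), -3*t*exp(-2*t)]
  [0, exp(-2*t), 0]
  [3*t*exp(-2*t), -2*t*exp(-2*t), 3*t*exp(-2*t) + exp(-2*t)]

Strategy: write A = P · J · P⁻¹ where J is a Jordan canonical form, so e^{tA} = P · e^{tJ} · P⁻¹, and e^{tJ} can be computed block-by-block.

A has Jordan form
J =
  [-2,  1,  0]
  [ 0, -2,  0]
  [ 0,  0, -2]
(up to reordering of blocks).

Per-block formulas:
  For a 1×1 block at λ = -2: exp(t · [-2]) = [e^(-2t)].
  For a 2×2 Jordan block J_2(-2): exp(t · J_2(-2)) = e^(-2t)·(I + t·N), where N is the 2×2 nilpotent shift.

After assembling e^{tJ} and conjugating by P, we get:

e^{tA} =
  [-3*t*exp(-2*t) + exp(-2*t), 2*t*exp(-2*t), -3*t*exp(-2*t)]
  [0, exp(-2*t), 0]
  [3*t*exp(-2*t), -2*t*exp(-2*t), 3*t*exp(-2*t) + exp(-2*t)]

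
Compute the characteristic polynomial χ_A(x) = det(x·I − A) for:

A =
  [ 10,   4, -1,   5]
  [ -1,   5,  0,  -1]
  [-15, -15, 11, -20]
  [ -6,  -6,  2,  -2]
x^4 - 24*x^3 + 216*x^2 - 864*x + 1296

Expanding det(x·I − A) (e.g. by cofactor expansion or by noting that A is similar to its Jordan form J, which has the same characteristic polynomial as A) gives
  χ_A(x) = x^4 - 24*x^3 + 216*x^2 - 864*x + 1296
which factors as (x - 6)^4. The eigenvalues (with algebraic multiplicities) are λ = 6 with multiplicity 4.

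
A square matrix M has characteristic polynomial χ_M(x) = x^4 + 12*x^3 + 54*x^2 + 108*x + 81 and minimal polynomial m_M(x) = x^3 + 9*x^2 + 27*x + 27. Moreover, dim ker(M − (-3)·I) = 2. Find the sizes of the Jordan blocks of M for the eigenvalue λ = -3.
Block sizes for λ = -3: [3, 1]

Step 1 — from the characteristic polynomial, algebraic multiplicity of λ = -3 is 4. From dim ker(M − (-3)·I) = 2, there are exactly 2 Jordan blocks for λ = -3.
Step 2 — from the minimal polynomial, the factor (x + 3)^3 tells us the largest block for λ = -3 has size 3.
Step 3 — with total size 4, 2 blocks, and largest block 3, the block sizes (in nonincreasing order) are [3, 1].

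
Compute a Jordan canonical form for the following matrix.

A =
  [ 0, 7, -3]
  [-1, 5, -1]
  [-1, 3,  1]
J_3(2)

The characteristic polynomial is
  det(x·I − A) = x^3 - 6*x^2 + 12*x - 8 = (x - 2)^3

Eigenvalues and multiplicities (the geometric multiplicity of λ is n − rank(A − λI), which equals the number of Jordan blocks for λ):
  λ = 2: algebraic multiplicity = 3, geometric multiplicity = 1

Determining the block sizes for each eigenvalue:
  λ = 2: one block (gm = 1), so the single block has size am = 3 → block sizes [3]

Assembling the blocks gives a Jordan form
J =
  [2, 1, 0]
  [0, 2, 1]
  [0, 0, 2]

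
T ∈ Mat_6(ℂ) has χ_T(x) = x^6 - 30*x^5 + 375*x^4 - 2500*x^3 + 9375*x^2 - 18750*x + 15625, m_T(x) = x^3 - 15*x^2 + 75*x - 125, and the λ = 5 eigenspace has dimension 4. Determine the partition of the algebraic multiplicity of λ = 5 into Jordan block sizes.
Block sizes for λ = 5: [3, 1, 1, 1]

Step 1 — from the characteristic polynomial, algebraic multiplicity of λ = 5 is 6. From dim ker(T − (5)·I) = 4, there are exactly 4 Jordan blocks for λ = 5.
Step 2 — from the minimal polynomial, the factor (x − 5)^3 tells us the largest block for λ = 5 has size 3.
Step 3 — with total size 6, 4 blocks, and largest block 3, the block sizes (in nonincreasing order) are [3, 1, 1, 1].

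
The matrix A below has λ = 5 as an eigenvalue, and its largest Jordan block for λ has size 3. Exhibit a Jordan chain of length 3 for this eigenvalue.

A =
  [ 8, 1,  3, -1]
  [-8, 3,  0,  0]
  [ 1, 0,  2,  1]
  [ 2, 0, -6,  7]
A Jordan chain for λ = 5 of length 3:
v_1 = (2, -8, 2, 4)ᵀ
v_2 = (3, -8, 1, 2)ᵀ
v_3 = (1, 0, 0, 0)ᵀ

Let N = A − (5)·I. We want v_3 with N^3 v_3 = 0 but N^2 v_3 ≠ 0; then v_{j-1} := N · v_j for j = 3, …, 2.

Pick v_3 = (1, 0, 0, 0)ᵀ.
Then v_2 = N · v_3 = (3, -8, 1, 2)ᵀ.
Then v_1 = N · v_2 = (2, -8, 2, 4)ᵀ.

Sanity check: (A − (5)·I) v_1 = (0, 0, 0, 0)ᵀ = 0. ✓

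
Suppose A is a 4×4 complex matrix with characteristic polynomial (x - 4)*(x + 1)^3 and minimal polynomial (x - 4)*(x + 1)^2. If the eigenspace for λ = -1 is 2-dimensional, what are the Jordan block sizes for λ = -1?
Block sizes for λ = -1: [2, 1]

Step 1 — from the characteristic polynomial, algebraic multiplicity of λ = -1 is 3. From dim ker(A − (-1)·I) = 2, there are exactly 2 Jordan blocks for λ = -1.
Step 2 — from the minimal polynomial, the factor (x + 1)^2 tells us the largest block for λ = -1 has size 2.
Step 3 — with total size 3, 2 blocks, and largest block 2, the block sizes (in nonincreasing order) are [2, 1].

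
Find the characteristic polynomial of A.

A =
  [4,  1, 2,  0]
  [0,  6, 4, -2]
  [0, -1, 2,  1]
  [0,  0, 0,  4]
x^4 - 16*x^3 + 96*x^2 - 256*x + 256

Expanding det(x·I − A) (e.g. by cofactor expansion or by noting that A is similar to its Jordan form J, which has the same characteristic polynomial as A) gives
  χ_A(x) = x^4 - 16*x^3 + 96*x^2 - 256*x + 256
which factors as (x - 4)^4. The eigenvalues (with algebraic multiplicities) are λ = 4 with multiplicity 4.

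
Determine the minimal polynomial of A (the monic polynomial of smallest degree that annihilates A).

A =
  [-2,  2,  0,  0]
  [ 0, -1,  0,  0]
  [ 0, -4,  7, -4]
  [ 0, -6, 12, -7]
x^3 + 2*x^2 - x - 2

The characteristic polynomial is χ_A(x) = (x - 1)*(x + 1)^2*(x + 2), so the eigenvalues are known. The minimal polynomial is
  m_A(x) = Π_λ (x − λ)^{k_λ}
where k_λ is the size of the *largest* Jordan block for λ (equivalently, the smallest k with (A − λI)^k v = 0 for every generalised eigenvector v of λ).

  λ = -2: largest Jordan block has size 1, contributing (x + 2)
  λ = -1: largest Jordan block has size 1, contributing (x + 1)
  λ = 1: largest Jordan block has size 1, contributing (x − 1)

So m_A(x) = (x - 1)*(x + 1)*(x + 2) = x^3 + 2*x^2 - x - 2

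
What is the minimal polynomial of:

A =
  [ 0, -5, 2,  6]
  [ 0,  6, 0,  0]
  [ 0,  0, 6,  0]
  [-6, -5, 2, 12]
x^2 - 12*x + 36

The characteristic polynomial is χ_A(x) = (x - 6)^4, so the eigenvalues are known. The minimal polynomial is
  m_A(x) = Π_λ (x − λ)^{k_λ}
where k_λ is the size of the *largest* Jordan block for λ (equivalently, the smallest k with (A − λI)^k v = 0 for every generalised eigenvector v of λ).

  λ = 6: largest Jordan block has size 2, contributing (x − 6)^2

So m_A(x) = (x - 6)^2 = x^2 - 12*x + 36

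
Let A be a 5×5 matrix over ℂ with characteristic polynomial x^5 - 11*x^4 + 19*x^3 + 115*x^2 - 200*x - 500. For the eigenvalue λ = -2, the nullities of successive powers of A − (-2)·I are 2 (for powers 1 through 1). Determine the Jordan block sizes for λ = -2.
Block sizes for λ = -2: [1, 1]

From the dimensions of kernels of powers, the number of Jordan blocks of size at least j is d_j − d_{j−1} where d_j = dim ker(N^j) (with d_0 = 0). Computing the differences gives [2].
The number of blocks of size exactly k is (#blocks of size ≥ k) − (#blocks of size ≥ k + 1), so the partition is: 2 block(s) of size 1.
In nonincreasing order the block sizes are [1, 1].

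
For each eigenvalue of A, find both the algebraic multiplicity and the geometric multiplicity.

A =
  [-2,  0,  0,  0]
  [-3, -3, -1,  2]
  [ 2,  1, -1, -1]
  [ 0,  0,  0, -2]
λ = -2: alg = 4, geom = 2

Step 1 — factor the characteristic polynomial to read off the algebraic multiplicities:
  χ_A(x) = (x + 2)^4

Step 2 — compute geometric multiplicities via the rank-nullity identity g(λ) = n − rank(A − λI):
  rank(A − (-2)·I) = 2, so dim ker(A − (-2)·I) = n − 2 = 2

Summary:
  λ = -2: algebraic multiplicity = 4, geometric multiplicity = 2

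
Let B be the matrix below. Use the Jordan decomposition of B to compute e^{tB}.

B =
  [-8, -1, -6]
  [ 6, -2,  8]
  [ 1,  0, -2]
e^{tB} =
  [2*t^2*exp(-4*t) - 4*t*exp(-4*t) + exp(-4*t), t^2*exp(-4*t) - t*exp(-4*t), 2*t^2*exp(-4*t) - 6*t*exp(-4*t)]
  [-2*t^2*exp(-4*t) + 6*t*exp(-4*t), -t^2*exp(-4*t) + 2*t*exp(-4*t) + exp(-4*t), -2*t^2*exp(-4*t) + 8*t*exp(-4*t)]
  [-t^2*exp(-4*t) + t*exp(-4*t), -t^2*exp(-4*t)/2, -t^2*exp(-4*t) + 2*t*exp(-4*t) + exp(-4*t)]

Strategy: write B = P · J · P⁻¹ where J is a Jordan canonical form, so e^{tB} = P · e^{tJ} · P⁻¹, and e^{tJ} can be computed block-by-block.

B has Jordan form
J =
  [-4,  1,  0]
  [ 0, -4,  1]
  [ 0,  0, -4]
(up to reordering of blocks).

Per-block formulas:
  For a 3×3 Jordan block J_3(-4): exp(t · J_3(-4)) = e^(-4t)·(I + t·N + (t^2/2)·N^2), where N is the 3×3 nilpotent shift.

After assembling e^{tJ} and conjugating by P, we get:

e^{tB} =
  [2*t^2*exp(-4*t) - 4*t*exp(-4*t) + exp(-4*t), t^2*exp(-4*t) - t*exp(-4*t), 2*t^2*exp(-4*t) - 6*t*exp(-4*t)]
  [-2*t^2*exp(-4*t) + 6*t*exp(-4*t), -t^2*exp(-4*t) + 2*t*exp(-4*t) + exp(-4*t), -2*t^2*exp(-4*t) + 8*t*exp(-4*t)]
  [-t^2*exp(-4*t) + t*exp(-4*t), -t^2*exp(-4*t)/2, -t^2*exp(-4*t) + 2*t*exp(-4*t) + exp(-4*t)]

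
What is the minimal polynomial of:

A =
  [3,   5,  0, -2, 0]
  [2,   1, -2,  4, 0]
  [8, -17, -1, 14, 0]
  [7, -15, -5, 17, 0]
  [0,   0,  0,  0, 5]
x^2 - 10*x + 25

The characteristic polynomial is χ_A(x) = (x - 5)^5, so the eigenvalues are known. The minimal polynomial is
  m_A(x) = Π_λ (x − λ)^{k_λ}
where k_λ is the size of the *largest* Jordan block for λ (equivalently, the smallest k with (A − λI)^k v = 0 for every generalised eigenvector v of λ).

  λ = 5: largest Jordan block has size 2, contributing (x − 5)^2

So m_A(x) = (x - 5)^2 = x^2 - 10*x + 25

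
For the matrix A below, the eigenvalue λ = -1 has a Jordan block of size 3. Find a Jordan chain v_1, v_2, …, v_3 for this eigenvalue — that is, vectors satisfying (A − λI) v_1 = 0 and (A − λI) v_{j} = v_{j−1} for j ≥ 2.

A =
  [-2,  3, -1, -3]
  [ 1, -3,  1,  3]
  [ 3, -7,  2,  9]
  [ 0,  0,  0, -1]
A Jordan chain for λ = -1 of length 3:
v_1 = (1, 0, -1, 0)ᵀ
v_2 = (-1, 1, 3, 0)ᵀ
v_3 = (1, 0, 0, 0)ᵀ

Let N = A − (-1)·I. We want v_3 with N^3 v_3 = 0 but N^2 v_3 ≠ 0; then v_{j-1} := N · v_j for j = 3, …, 2.

Pick v_3 = (1, 0, 0, 0)ᵀ.
Then v_2 = N · v_3 = (-1, 1, 3, 0)ᵀ.
Then v_1 = N · v_2 = (1, 0, -1, 0)ᵀ.

Sanity check: (A − (-1)·I) v_1 = (0, 0, 0, 0)ᵀ = 0. ✓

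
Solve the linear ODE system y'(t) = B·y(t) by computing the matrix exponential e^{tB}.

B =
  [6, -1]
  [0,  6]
e^{tB} =
  [exp(6*t), -t*exp(6*t)]
  [0, exp(6*t)]

Strategy: write B = P · J · P⁻¹ where J is a Jordan canonical form, so e^{tB} = P · e^{tJ} · P⁻¹, and e^{tJ} can be computed block-by-block.

B has Jordan form
J =
  [6, 1]
  [0, 6]
(up to reordering of blocks).

Per-block formulas:
  For a 2×2 Jordan block J_2(6): exp(t · J_2(6)) = e^(6t)·(I + t·N), where N is the 2×2 nilpotent shift.

After assembling e^{tJ} and conjugating by P, we get:

e^{tB} =
  [exp(6*t), -t*exp(6*t)]
  [0, exp(6*t)]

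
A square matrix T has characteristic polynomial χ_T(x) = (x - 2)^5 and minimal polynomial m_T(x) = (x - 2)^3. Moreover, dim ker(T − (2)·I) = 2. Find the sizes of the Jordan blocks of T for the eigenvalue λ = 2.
Block sizes for λ = 2: [3, 2]

Step 1 — from the characteristic polynomial, algebraic multiplicity of λ = 2 is 5. From dim ker(T − (2)·I) = 2, there are exactly 2 Jordan blocks for λ = 2.
Step 2 — from the minimal polynomial, the factor (x − 2)^3 tells us the largest block for λ = 2 has size 3.
Step 3 — with total size 5, 2 blocks, and largest block 3, the block sizes (in nonincreasing order) are [3, 2].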